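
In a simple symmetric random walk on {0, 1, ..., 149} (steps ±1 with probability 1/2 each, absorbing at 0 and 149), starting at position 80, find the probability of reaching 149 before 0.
P(hit 149 before 0) = 80/149

Let u_k = P(hit 149 before 0 | start at k). Then u_0 = 0, u_149 = 1, and u_k = u_{k-1}/2 + u_{k+1}/2 for 1 ≤ k ≤ 148. This harmonic recurrence is solved by u_k = k/149, giving u_80 = 80/149.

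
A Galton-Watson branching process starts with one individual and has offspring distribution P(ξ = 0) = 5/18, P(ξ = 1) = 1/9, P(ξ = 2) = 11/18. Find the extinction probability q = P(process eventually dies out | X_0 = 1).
q = 5/11

The pgf is f(s) = 5/18 + 1/9·s + 11/18·s². The extinction probability q is the smallest fixed point of f in [0, 1]. Setting s = f(s):
  11/18·s² + (1/9 − 1)·s + 5/18 = 0
  11/18·s² − (5/18 + 11/18)·s + 5/18 = 0
which factors as (s − 1)·(11/18·s − 5/18) = 0, giving roots s = 1 and s = (5/18)/(11/18) = 5/11.
Mean offspring μ = 1/9 + 2·11/18 = 4/3 > 1 (supercritical), so q < 1. The extinction probability is the smaller root: q = (5/18)/(11/18) = 5/11.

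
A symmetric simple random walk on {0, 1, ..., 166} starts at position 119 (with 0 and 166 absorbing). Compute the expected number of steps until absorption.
E[τ | X_0 = 119] = 5593

Let v_k = E[τ | X_0 = k]. Boundary: v_0 = v_166 = 0. Recurrence: v_k = 1 + (v_{k-1} + v_{k+1})/2 for 1 ≤ k ≤ 165. The particular solution to v_k − (v_{k-1} + v_{k+1})/2 = 1 is v_k = −k^2. Adding homogeneous solution A + B k and matching boundaries gives v_k = k (166 − k). Substituting k = 119: v_119 = 119 · 47 = 5593.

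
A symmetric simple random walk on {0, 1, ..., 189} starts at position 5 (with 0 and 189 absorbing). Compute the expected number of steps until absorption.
E[τ | X_0 = 5] = 920

Let v_k = E[τ | X_0 = k]. Boundary: v_0 = v_189 = 0. Recurrence: v_k = 1 + (v_{k-1} + v_{k+1})/2 for 1 ≤ k ≤ 188. The particular solution to v_k − (v_{k-1} + v_{k+1})/2 = 1 is v_k = −k^2. Adding homogeneous solution A + B k and matching boundaries gives v_k = k (189 − k). Substituting k = 5: v_5 = 5 · 184 = 920.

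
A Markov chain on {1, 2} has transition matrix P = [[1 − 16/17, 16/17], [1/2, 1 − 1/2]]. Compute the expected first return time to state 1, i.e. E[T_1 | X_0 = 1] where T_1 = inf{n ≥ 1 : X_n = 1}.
E[T_1 | X_0 = 1] = 1/π_1 = 49/17

For an irreducible recurrent Markov chain with stationary distribution π, E[T_i | X_0 = i] = 1/π_i (Kac's formula). Here π_1 = (1/2)/(16/17 + 1/2) = (1/2)/(49/34) = 17/49, so E[T_1 | X_0 = 1] = 1/π_1 = (16/17 + 1/2)/(1/2) = (49/34)/(1/2) = 49/17.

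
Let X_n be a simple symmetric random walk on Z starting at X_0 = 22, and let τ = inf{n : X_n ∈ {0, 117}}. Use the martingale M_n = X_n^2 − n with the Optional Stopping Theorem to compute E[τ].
E[τ] = 2090

M_n = X_n^2 − n is a martingale (since E[X_{n+1}^2 | F_n] = X_n^2 + 1). By OST (τ has finite mean in a bounded region), E[M_τ] = E[M_0] = X_0^2 − 0 = 22^2 = 484. Also E[M_τ] = E[X_τ^2] − E[τ]. The walk exits at 0 or 117, with P(hit 117 first) = 22/117, so E[X_τ^2] = 117^2 · 22/117 + 0 = 2574. Thus E[τ] = E[X_τ^2] − E[M_τ] = 2574 − 484 = 2090 = 22(117 − 22) = 2090.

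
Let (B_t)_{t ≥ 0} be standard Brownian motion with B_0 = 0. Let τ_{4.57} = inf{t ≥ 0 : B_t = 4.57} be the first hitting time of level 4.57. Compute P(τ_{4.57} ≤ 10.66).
P(τ_{4.57} ≤ 10.66) = 2(1 − Φ(4.57/√10.66)) = 2(1 − Φ(1.3997)) ≈ 0.1616

By the reflection principle for standard BM, P(τ_b ≤ t) = 2 · P(B_t ≥ b). Since B_t ~ N(0, t), P(B_t ≥ 4.57) = 1 − Φ(4.57/√t) = 1 − Φ(4.57/√10.66) = 1 − Φ(1.3997) ≈ 0.08080. Doubling: P(τ_{4.57} ≤ 10.66) ≈ 2 · 0.08080 = 0.16160 ≈ 0.1616.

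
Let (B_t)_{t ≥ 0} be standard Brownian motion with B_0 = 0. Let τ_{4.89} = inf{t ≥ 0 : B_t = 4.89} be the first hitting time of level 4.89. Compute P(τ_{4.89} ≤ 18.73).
P(τ_{4.89} ≤ 18.73) = 2(1 − Φ(4.89/√18.73)) = 2(1 − Φ(1.1299)) ≈ 0.2585

By the reflection principle for standard BM, P(τ_b ≤ t) = 2 · P(B_t ≥ b). Since B_t ~ N(0, t), P(B_t ≥ 4.89) = 1 − Φ(4.89/√t) = 1 − Φ(4.89/√18.73) = 1 − Φ(1.1299) ≈ 0.12926. Doubling: P(τ_{4.89} ≤ 18.73) ≈ 2 · 0.12926 = 0.25852 ≈ 0.2585.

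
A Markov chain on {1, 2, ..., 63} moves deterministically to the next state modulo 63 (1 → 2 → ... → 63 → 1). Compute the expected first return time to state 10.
E[T_10 | X_0 = 10] = 63

The chain cycles deterministically, so starting at state 10 it returns in exactly 63 steps. Equivalently, the stationary distribution is uniform π_j = 1/63 for every state j, so by Kac's formula E[T_10] = 1/π_10 = 63.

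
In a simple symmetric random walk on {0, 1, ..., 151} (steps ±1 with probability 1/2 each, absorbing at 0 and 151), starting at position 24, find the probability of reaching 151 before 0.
P(hit 151 before 0) = 24/151

Let u_k = P(hit 151 before 0 | start at k). Then u_0 = 0, u_151 = 1, and u_k = u_{k-1}/2 + u_{k+1}/2 for 1 ≤ k ≤ 150. This harmonic recurrence is solved by u_k = k/151, giving u_24 = 24/151.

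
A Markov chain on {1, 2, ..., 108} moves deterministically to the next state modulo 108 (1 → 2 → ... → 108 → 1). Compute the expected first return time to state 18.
E[T_18 | X_0 = 18] = 108

The chain cycles deterministically, so starting at state 18 it returns in exactly 108 steps. Equivalently, the stationary distribution is uniform π_j = 1/108 for every state j, so by Kac's formula E[T_18] = 1/π_18 = 108.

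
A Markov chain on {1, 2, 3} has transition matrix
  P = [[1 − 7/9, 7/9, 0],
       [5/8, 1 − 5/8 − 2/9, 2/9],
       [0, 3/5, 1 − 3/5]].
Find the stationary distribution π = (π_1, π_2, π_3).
π = (1215/3287, 1512/3287, 560/3287)

This is a birth-death chain on three states, which satisfies detailed balance: π_1 · P_{12} = π_2 · P_{21} and π_2 · P_{23} = π_3 · P_{32}.
From π_1 · 7/9 = π_2 · 5/8: π_2/π_1 = (7/9)/(5/8) = 56/45.
From π_2 · 2/9 = π_3 · 3/5: π_3/π_2 = (2/9)/(3/5) = 10/27.
Take π_1 proportional to 1; then unnormalized π = (1, 56/45, 112/243). Normalize by dividing by the sum 3287/1215:
  π = (1215/3287, 1512/3287, 560/3287).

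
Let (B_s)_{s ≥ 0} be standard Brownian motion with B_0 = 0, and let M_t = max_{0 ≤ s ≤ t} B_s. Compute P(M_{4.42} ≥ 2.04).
P(M_{4.42} ≥ 2.04) = 2·P(B_{4.42} ≥ 2.04) = 2(1 − Φ(2.04/√4.42)) ≈ 0.3319

By the reflection principle for Brownian motion, P(M_t ≥ a) = 2 · P(B_t ≥ a) for a ≥ 0. Since B_t ~ N(0, t), P(B_t ≥ 2.04) = 1 − Φ(2.04/√t) = 1 − Φ(2.04/√4.42) = 1 − Φ(0.9703). So
  P(M_{4.42} ≥ 2.04) = 2(1 − Φ(0.9703)) ≈ 0.3319.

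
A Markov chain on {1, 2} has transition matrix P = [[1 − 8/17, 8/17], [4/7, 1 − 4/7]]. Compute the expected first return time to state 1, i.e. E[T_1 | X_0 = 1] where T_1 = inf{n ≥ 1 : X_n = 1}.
E[T_1 | X_0 = 1] = 1/π_1 = 31/17

For an irreducible recurrent Markov chain with stationary distribution π, E[T_i | X_0 = i] = 1/π_i (Kac's formula). Here π_1 = (4/7)/(8/17 + 4/7) = (4/7)/(124/119) = 17/31, so E[T_1 | X_0 = 1] = 1/π_1 = (8/17 + 4/7)/(4/7) = (124/119)/(4/7) = 31/17.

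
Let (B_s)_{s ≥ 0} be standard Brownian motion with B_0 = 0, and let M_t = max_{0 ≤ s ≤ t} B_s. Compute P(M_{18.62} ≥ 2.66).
P(M_{18.62} ≥ 2.66) = 2·P(B_{18.62} ≥ 2.66) = 2(1 − Φ(2.66/√18.62)) ≈ 0.5376

By the reflection principle for Brownian motion, P(M_t ≥ a) = 2 · P(B_t ≥ a) for a ≥ 0. Since B_t ~ N(0, t), P(B_t ≥ 2.66) = 1 − Φ(2.66/√t) = 1 − Φ(2.66/√18.62) = 1 − Φ(0.6164). So
  P(M_{18.62} ≥ 2.66) = 2(1 − Φ(0.6164)) ≈ 0.5376.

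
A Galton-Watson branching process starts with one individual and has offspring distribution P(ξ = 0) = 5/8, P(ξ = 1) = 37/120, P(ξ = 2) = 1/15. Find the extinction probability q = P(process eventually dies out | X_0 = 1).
q = 1

Mean offspring μ = 0·5/8 + 1·37/120 + 2·1/15 = 53/120 ≤ 1. For μ ≤ 1 with offspring not concentrated at 1, the Galton-Watson process goes extinct almost surely, so q = 1.
(Algebraic check: The pgf is f(s) = 5/8 + 37/120·s + 1/15·s². The extinction probability q is the smallest fixed point of f in [0, 1]. Setting s = f(s):
  1/15·s² + (37/120 − 1)·s + 5/8 = 0
  1/15·s² − (5/8 + 1/15)·s + 5/8 = 0
which factors as (s − 1)·(1/15·s − 5/8) = 0, giving roots s = 1 and s = (5/8)/(1/15) = 75/8. Since 75/8 ≥ 1, the smallest root in [0, 1] is s = 1.)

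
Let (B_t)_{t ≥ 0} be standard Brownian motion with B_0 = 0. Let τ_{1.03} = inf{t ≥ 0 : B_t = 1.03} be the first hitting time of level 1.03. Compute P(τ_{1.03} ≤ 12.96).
P(τ_{1.03} ≤ 12.96) = 2(1 − Φ(1.03/√12.96)) = 2(1 − Φ(0.2861)) ≈ 0.7748

By the reflection principle for standard BM, P(τ_b ≤ t) = 2 · P(B_t ≥ b). Since B_t ~ N(0, t), P(B_t ≥ 1.03) = 1 − Φ(1.03/√t) = 1 − Φ(1.03/√12.96) = 1 − Φ(0.2861) ≈ 0.38740. Doubling: P(τ_{1.03} ≤ 12.96) ≈ 2 · 0.38740 = 0.77480 ≈ 0.7748.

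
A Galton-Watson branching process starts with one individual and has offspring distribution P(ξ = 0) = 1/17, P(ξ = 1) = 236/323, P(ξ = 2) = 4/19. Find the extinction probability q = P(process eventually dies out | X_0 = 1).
q = 19/68

The pgf is f(s) = 1/17 + 236/323·s + 4/19·s². The extinction probability q is the smallest fixed point of f in [0, 1]. Setting s = f(s):
  4/19·s² + (236/323 − 1)·s + 1/17 = 0
  4/19·s² − (1/17 + 4/19)·s + 1/17 = 0
which factors as (s − 1)·(4/19·s − 1/17) = 0, giving roots s = 1 and s = (1/17)/(4/19) = 19/68.
Mean offspring μ = 236/323 + 2·4/19 = 372/323 > 1 (supercritical), so q < 1. The extinction probability is the smaller root: q = (1/17)/(4/19) = 19/68.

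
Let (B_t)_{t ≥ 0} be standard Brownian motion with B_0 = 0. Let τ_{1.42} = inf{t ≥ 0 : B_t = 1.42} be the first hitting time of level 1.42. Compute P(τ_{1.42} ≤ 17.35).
P(τ_{1.42} ≤ 17.35) = 2(1 − Φ(1.42/√17.35)) = 2(1 − Φ(0.3409)) ≈ 0.7332

By the reflection principle for standard BM, P(τ_b ≤ t) = 2 · P(B_t ≥ b). Since B_t ~ N(0, t), P(B_t ≥ 1.42) = 1 − Φ(1.42/√t) = 1 − Φ(1.42/√17.35) = 1 − Φ(0.3409) ≈ 0.36659. Doubling: P(τ_{1.42} ≤ 17.35) ≈ 2 · 0.36659 = 0.73318 ≈ 0.7332.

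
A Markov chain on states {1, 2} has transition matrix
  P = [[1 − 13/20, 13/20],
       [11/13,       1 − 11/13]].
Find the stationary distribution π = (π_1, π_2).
π_1 = 220/389, π_2 = 169/389

Solve πP = π with π_1 + π_2 = 1. From πP = π: π_1 · (1 − 13/20) + π_2 · 11/13 = π_1 ⇒ π_2 · 11/13 = π_1 · 13/20 ⇒ π_2/π_1 = (13/20)/(11/13) = 169/220. Together with π_1 + π_2 = 1:
  π_1 = (11/13)/(13/20 + 11/13) = (11/13)/(389/260) = 220/389,
  π_2 = (13/20)/(13/20 + 11/13) = (13/20)/(389/260) = 169/389.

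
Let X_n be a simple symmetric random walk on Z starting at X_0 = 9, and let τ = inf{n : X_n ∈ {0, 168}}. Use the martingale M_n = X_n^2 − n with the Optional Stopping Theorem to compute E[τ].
E[τ] = 1431

M_n = X_n^2 − n is a martingale (since E[X_{n+1}^2 | F_n] = X_n^2 + 1). By OST (τ has finite mean in a bounded region), E[M_τ] = E[M_0] = X_0^2 − 0 = 9^2 = 81. Also E[M_τ] = E[X_τ^2] − E[τ]. The walk exits at 0 or 168, with P(hit 168 first) = 9/168, so E[X_τ^2] = 168^2 · 9/168 + 0 = 1512. Thus E[τ] = E[X_τ^2] − E[M_τ] = 1512 − 81 = 1431 = 9(168 − 9) = 1431.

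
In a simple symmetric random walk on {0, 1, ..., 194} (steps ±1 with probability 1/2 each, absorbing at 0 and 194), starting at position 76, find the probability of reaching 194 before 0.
P(hit 194 before 0) = 76/194 = 38/97

Let u_k = P(hit 194 before 0 | start at k). Then u_0 = 0, u_194 = 1, and u_k = u_{k-1}/2 + u_{k+1}/2 for 1 ≤ k ≤ 193. This harmonic recurrence is solved by u_k = k/194, giving u_76 = 76/194 = 38/97.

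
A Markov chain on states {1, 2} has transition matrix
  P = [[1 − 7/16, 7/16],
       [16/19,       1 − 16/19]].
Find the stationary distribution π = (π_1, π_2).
π_1 = 256/389, π_2 = 133/389

Solve πP = π with π_1 + π_2 = 1. From πP = π: π_1 · (1 − 7/16) + π_2 · 16/19 = π_1 ⇒ π_2 · 16/19 = π_1 · 7/16 ⇒ π_2/π_1 = (7/16)/(16/19) = 133/256. Together with π_1 + π_2 = 1:
  π_1 = (16/19)/(7/16 + 16/19) = (16/19)/(389/304) = 256/389,
  π_2 = (7/16)/(7/16 + 16/19) = (7/16)/(389/304) = 133/389.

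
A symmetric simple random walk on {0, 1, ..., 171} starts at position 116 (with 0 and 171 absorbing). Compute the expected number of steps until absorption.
E[τ | X_0 = 116] = 6380

Let v_k = E[τ | X_0 = k]. Boundary: v_0 = v_171 = 0. Recurrence: v_k = 1 + (v_{k-1} + v_{k+1})/2 for 1 ≤ k ≤ 170. The particular solution to v_k − (v_{k-1} + v_{k+1})/2 = 1 is v_k = −k^2. Adding homogeneous solution A + B k and matching boundaries gives v_k = k (171 − k). Substituting k = 116: v_116 = 116 · 55 = 6380.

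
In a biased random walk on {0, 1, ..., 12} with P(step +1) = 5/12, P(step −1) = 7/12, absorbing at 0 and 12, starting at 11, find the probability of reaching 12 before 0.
P(hit 12 before 0) = (1 − (7/5)^11) / (1 − (7/5)^12) = 4821246545/6798573288

Let u_k denote P(reach 12 before 0 | start at k). Boundary: u_0 = 0, u_12 = 1. Recurrence: u_k = 5/12·u_{k+1} + 7/12·u_{k-1} for 1 ≤ k ≤ 11. Try u_k = A + B·r^k with r = q/p = (7/12)/(5/12) = 7/5. Substitution satisfies the recurrence; boundary conditions give:
  u_k = (1 − r^k) / (1 − r^N) = (1 − (7/5)^11) / (1 − (7/5)^12) = 4821246545/6798573288.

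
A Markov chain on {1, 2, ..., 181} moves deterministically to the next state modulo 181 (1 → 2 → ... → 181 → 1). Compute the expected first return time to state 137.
E[T_137 | X_0 = 137] = 181

The chain cycles deterministically, so starting at state 137 it returns in exactly 181 steps. Equivalently, the stationary distribution is uniform π_j = 1/181 for every state j, so by Kac's formula E[T_137] = 1/π_137 = 181.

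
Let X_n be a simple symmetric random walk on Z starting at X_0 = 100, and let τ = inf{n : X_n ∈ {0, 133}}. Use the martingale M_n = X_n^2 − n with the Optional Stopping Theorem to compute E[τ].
E[τ] = 3300

M_n = X_n^2 − n is a martingale (since E[X_{n+1}^2 | F_n] = X_n^2 + 1). By OST (τ has finite mean in a bounded region), E[M_τ] = E[M_0] = X_0^2 − 0 = 100^2 = 10000. Also E[M_τ] = E[X_τ^2] − E[τ]. The walk exits at 0 or 133, with P(hit 133 first) = 100/133, so E[X_τ^2] = 133^2 · 100/133 + 0 = 13300. Thus E[τ] = E[X_τ^2] − E[M_τ] = 13300 − 10000 = 3300 = 100(133 − 100) = 3300.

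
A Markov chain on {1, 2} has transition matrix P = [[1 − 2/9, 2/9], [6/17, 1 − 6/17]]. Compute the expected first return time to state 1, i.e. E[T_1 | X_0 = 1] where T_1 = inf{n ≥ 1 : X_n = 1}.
E[T_1 | X_0 = 1] = 1/π_1 = 44/27

For an irreducible recurrent Markov chain with stationary distribution π, E[T_i | X_0 = i] = 1/π_i (Kac's formula). Here π_1 = (6/17)/(2/9 + 6/17) = (6/17)/(88/153) = 27/44, so E[T_1 | X_0 = 1] = 1/π_1 = (2/9 + 6/17)/(6/17) = (88/153)/(6/17) = 44/27.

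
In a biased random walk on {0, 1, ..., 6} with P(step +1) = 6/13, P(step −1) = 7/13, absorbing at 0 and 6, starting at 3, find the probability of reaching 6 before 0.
P(hit 6 before 0) = (1 − (7/6)^3) / (1 − (7/6)^6) = 216/559

Let u_k denote P(reach 6 before 0 | start at k). Boundary: u_0 = 0, u_6 = 1. Recurrence: u_k = 6/13·u_{k+1} + 7/13·u_{k-1} for 1 ≤ k ≤ 5. Try u_k = A + B·r^k with r = q/p = (7/13)/(6/13) = 7/6. Substitution satisfies the recurrence; boundary conditions give:
  u_k = (1 − r^k) / (1 − r^N) = (1 − (7/6)^3) / (1 − (7/6)^6) = 216/559.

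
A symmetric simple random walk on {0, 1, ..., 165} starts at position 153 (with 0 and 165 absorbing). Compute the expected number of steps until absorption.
E[τ | X_0 = 153] = 1836

Let v_k = E[τ | X_0 = k]. Boundary: v_0 = v_165 = 0. Recurrence: v_k = 1 + (v_{k-1} + v_{k+1})/2 for 1 ≤ k ≤ 164. The particular solution to v_k − (v_{k-1} + v_{k+1})/2 = 1 is v_k = −k^2. Adding homogeneous solution A + B k and matching boundaries gives v_k = k (165 − k). Substituting k = 153: v_153 = 153 · 12 = 1836.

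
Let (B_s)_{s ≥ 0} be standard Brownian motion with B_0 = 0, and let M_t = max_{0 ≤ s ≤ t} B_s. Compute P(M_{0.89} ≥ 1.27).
P(M_{0.89} ≥ 1.27) = 2·P(B_{0.89} ≥ 1.27) = 2(1 − Φ(1.27/√0.89)) ≈ 0.1782

By the reflection principle for Brownian motion, P(M_t ≥ a) = 2 · P(B_t ≥ a) for a ≥ 0. Since B_t ~ N(0, t), P(B_t ≥ 1.27) = 1 − Φ(1.27/√t) = 1 − Φ(1.27/√0.89) = 1 − Φ(1.3462). So
  P(M_{0.89} ≥ 1.27) = 2(1 − Φ(1.3462)) ≈ 0.1782.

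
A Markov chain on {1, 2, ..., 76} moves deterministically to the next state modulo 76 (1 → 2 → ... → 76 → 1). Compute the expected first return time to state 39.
E[T_39 | X_0 = 39] = 76

The chain cycles deterministically, so starting at state 39 it returns in exactly 76 steps. Equivalently, the stationary distribution is uniform π_j = 1/76 for every state j, so by Kac's formula E[T_39] = 1/π_39 = 76.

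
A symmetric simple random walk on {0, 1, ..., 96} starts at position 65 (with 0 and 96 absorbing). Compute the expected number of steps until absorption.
E[τ | X_0 = 65] = 2015

Let v_k = E[τ | X_0 = k]. Boundary: v_0 = v_96 = 0. Recurrence: v_k = 1 + (v_{k-1} + v_{k+1})/2 for 1 ≤ k ≤ 95. The particular solution to v_k − (v_{k-1} + v_{k+1})/2 = 1 is v_k = −k^2. Adding homogeneous solution A + B k and matching boundaries gives v_k = k (96 − k). Substituting k = 65: v_65 = 65 · 31 = 2015.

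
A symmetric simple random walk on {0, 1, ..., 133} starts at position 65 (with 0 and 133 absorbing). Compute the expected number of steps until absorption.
E[τ | X_0 = 65] = 4420

Let v_k = E[τ | X_0 = k]. Boundary: v_0 = v_133 = 0. Recurrence: v_k = 1 + (v_{k-1} + v_{k+1})/2 for 1 ≤ k ≤ 132. The particular solution to v_k − (v_{k-1} + v_{k+1})/2 = 1 is v_k = −k^2. Adding homogeneous solution A + B k and matching boundaries gives v_k = k (133 − k). Substituting k = 65: v_65 = 65 · 68 = 4420.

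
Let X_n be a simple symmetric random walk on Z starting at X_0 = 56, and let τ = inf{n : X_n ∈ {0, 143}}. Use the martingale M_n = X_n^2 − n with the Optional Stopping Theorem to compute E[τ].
E[τ] = 4872

M_n = X_n^2 − n is a martingale (since E[X_{n+1}^2 | F_n] = X_n^2 + 1). By OST (τ has finite mean in a bounded region), E[M_τ] = E[M_0] = X_0^2 − 0 = 56^2 = 3136. Also E[M_τ] = E[X_τ^2] − E[τ]. The walk exits at 0 or 143, with P(hit 143 first) = 56/143, so E[X_τ^2] = 143^2 · 56/143 + 0 = 8008. Thus E[τ] = E[X_τ^2] − E[M_τ] = 8008 − 3136 = 4872 = 56(143 − 56) = 4872.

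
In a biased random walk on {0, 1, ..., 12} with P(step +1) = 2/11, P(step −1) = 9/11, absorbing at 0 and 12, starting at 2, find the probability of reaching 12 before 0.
P(hit 12 before 0) = (1 − (9/2)^2) / (1 − (9/2)^12) = 1024/3667916005

Let u_k denote P(reach 12 before 0 | start at k). Boundary: u_0 = 0, u_12 = 1. Recurrence: u_k = 2/11·u_{k+1} + 9/11·u_{k-1} for 1 ≤ k ≤ 11. Try u_k = A + B·r^k with r = q/p = (9/11)/(2/11) = 9/2. Substitution satisfies the recurrence; boundary conditions give:
  u_k = (1 − r^k) / (1 − r^N) = (1 − (9/2)^2) / (1 − (9/2)^12) = 1024/3667916005.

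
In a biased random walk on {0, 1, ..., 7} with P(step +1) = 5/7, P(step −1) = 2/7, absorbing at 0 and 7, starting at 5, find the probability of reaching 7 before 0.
P(hit 7 before 0) = (1 − (2/5)^5) / (1 − (2/5)^7) = 25775/25999

Let u_k denote P(reach 7 before 0 | start at k). Boundary: u_0 = 0, u_7 = 1. Recurrence: u_k = 5/7·u_{k+1} + 2/7·u_{k-1} for 1 ≤ k ≤ 6. Try u_k = A + B·r^k with r = q/p = (2/7)/(5/7) = 2/5. Substitution satisfies the recurrence; boundary conditions give:
  u_k = (1 − r^k) / (1 − r^N) = (1 − (2/5)^5) / (1 − (2/5)^7) = 25775/25999.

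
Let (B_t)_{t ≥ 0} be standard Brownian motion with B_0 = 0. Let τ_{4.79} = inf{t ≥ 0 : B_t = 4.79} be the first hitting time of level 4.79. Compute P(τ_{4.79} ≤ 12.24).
P(τ_{4.79} ≤ 12.24) = 2(1 − Φ(4.79/√12.24)) = 2(1 − Φ(1.3691)) ≈ 0.1710

By the reflection principle for standard BM, P(τ_b ≤ t) = 2 · P(B_t ≥ b). Since B_t ~ N(0, t), P(B_t ≥ 4.79) = 1 − Φ(4.79/√t) = 1 − Φ(4.79/√12.24) = 1 − Φ(1.3691) ≈ 0.08548. Doubling: P(τ_{4.79} ≤ 12.24) ≈ 2 · 0.08548 = 0.17096 ≈ 0.1710.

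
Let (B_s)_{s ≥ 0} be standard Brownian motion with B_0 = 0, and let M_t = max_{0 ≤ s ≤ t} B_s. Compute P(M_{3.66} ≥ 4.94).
P(M_{3.66} ≥ 4.94) = 2·P(B_{3.66} ≥ 4.94) = 2(1 − Φ(4.94/√3.66)) ≈ 0.0098

By the reflection principle for Brownian motion, P(M_t ≥ a) = 2 · P(B_t ≥ a) for a ≥ 0. Since B_t ~ N(0, t), P(B_t ≥ 4.94) = 1 − Φ(4.94/√t) = 1 − Φ(4.94/√3.66) = 1 − Φ(2.5822). So
  P(M_{3.66} ≥ 4.94) = 2(1 − Φ(2.5822)) ≈ 0.0098.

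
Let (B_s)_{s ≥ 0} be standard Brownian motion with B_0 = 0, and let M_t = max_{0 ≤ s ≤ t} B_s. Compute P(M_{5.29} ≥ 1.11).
P(M_{5.29} ≥ 1.11) = 2·P(B_{5.29} ≥ 1.11) = 2(1 − Φ(1.11/√5.29)) ≈ 0.6294

By the reflection principle for Brownian motion, P(M_t ≥ a) = 2 · P(B_t ≥ a) for a ≥ 0. Since B_t ~ N(0, t), P(B_t ≥ 1.11) = 1 − Φ(1.11/√t) = 1 − Φ(1.11/√5.29) = 1 − Φ(0.4826). So
  P(M_{5.29} ≥ 1.11) = 2(1 − Φ(0.4826)) ≈ 0.6294.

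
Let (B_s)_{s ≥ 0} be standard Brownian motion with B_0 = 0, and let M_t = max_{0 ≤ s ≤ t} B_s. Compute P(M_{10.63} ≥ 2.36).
P(M_{10.63} ≥ 2.36) = 2·P(B_{10.63} ≥ 2.36) = 2(1 − Φ(2.36/√10.63)) ≈ 0.4692

By the reflection principle for Brownian motion, P(M_t ≥ a) = 2 · P(B_t ≥ a) for a ≥ 0. Since B_t ~ N(0, t), P(B_t ≥ 2.36) = 1 − Φ(2.36/√t) = 1 − Φ(2.36/√10.63) = 1 − Φ(0.7238). So
  P(M_{10.63} ≥ 2.36) = 2(1 − Φ(0.7238)) ≈ 0.4692.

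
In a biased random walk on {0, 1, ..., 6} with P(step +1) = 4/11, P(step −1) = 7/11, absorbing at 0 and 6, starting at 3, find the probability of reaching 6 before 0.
P(hit 6 before 0) = (1 − (7/4)^3) / (1 − (7/4)^6) = 64/407

Let u_k denote P(reach 6 before 0 | start at k). Boundary: u_0 = 0, u_6 = 1. Recurrence: u_k = 4/11·u_{k+1} + 7/11·u_{k-1} for 1 ≤ k ≤ 5. Try u_k = A + B·r^k with r = q/p = (7/11)/(4/11) = 7/4. Substitution satisfies the recurrence; boundary conditions give:
  u_k = (1 − r^k) / (1 − r^N) = (1 − (7/4)^3) / (1 − (7/4)^6) = 64/407.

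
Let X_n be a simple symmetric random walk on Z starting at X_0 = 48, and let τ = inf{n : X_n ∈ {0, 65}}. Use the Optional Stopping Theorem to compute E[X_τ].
E[X_τ] = 48

X_n is a martingale and τ is a bounded-mean stopping time (indeed τ is finite a.s. with bounded expectation since the walk is in a bounded region). By the OST, E[X_τ] = E[X_0] = 48. Equivalently: E[X_τ] = 65 · P(hit 65 first) + 0 · P(hit 0 first) = 65 · (48/65) = 48.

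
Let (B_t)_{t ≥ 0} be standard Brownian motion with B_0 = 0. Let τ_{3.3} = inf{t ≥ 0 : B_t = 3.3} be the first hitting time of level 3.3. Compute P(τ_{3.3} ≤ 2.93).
P(τ_{3.3} ≤ 2.93) = 2(1 − Φ(3.3/√2.93)) = 2(1 − Φ(1.9279)) ≈ 0.0539

By the reflection principle for standard BM, P(τ_b ≤ t) = 2 · P(B_t ≥ b). Since B_t ~ N(0, t), P(B_t ≥ 3.3) = 1 − Φ(3.3/√t) = 1 − Φ(3.3/√2.93) = 1 − Φ(1.9279) ≈ 0.02693. Doubling: P(τ_{3.3} ≤ 2.93) ≈ 2 · 0.02693 = 0.05386 ≈ 0.0539.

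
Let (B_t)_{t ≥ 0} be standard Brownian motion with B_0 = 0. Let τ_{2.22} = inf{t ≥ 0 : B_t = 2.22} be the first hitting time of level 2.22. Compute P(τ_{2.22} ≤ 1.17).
P(τ_{2.22} ≤ 1.17) = 2(1 − Φ(2.22/√1.17)) = 2(1 − Φ(2.0524)) ≈ 0.0401

By the reflection principle for standard BM, P(τ_b ≤ t) = 2 · P(B_t ≥ b). Since B_t ~ N(0, t), P(B_t ≥ 2.22) = 1 − Φ(2.22/√t) = 1 − Φ(2.22/√1.17) = 1 − Φ(2.0524) ≈ 0.02007. Doubling: P(τ_{2.22} ≤ 1.17) ≈ 2 · 0.02007 = 0.04014 ≈ 0.0401.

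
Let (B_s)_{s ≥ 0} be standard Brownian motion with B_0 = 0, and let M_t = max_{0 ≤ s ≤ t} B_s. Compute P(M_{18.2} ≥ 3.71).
P(M_{18.2} ≥ 3.71) = 2·P(B_{18.2} ≥ 3.71) = 2(1 − Φ(3.71/√18.2)) ≈ 0.3845

By the reflection principle for Brownian motion, P(M_t ≥ a) = 2 · P(B_t ≥ a) for a ≥ 0. Since B_t ~ N(0, t), P(B_t ≥ 3.71) = 1 − Φ(3.71/√t) = 1 − Φ(3.71/√18.2) = 1 − Φ(0.8696). So
  P(M_{18.2} ≥ 3.71) = 2(1 − Φ(0.8696)) ≈ 0.3845.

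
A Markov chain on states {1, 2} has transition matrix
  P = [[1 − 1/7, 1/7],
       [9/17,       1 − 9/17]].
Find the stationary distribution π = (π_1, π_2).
π_1 = 63/80, π_2 = 17/80

Solve πP = π with π_1 + π_2 = 1. From πP = π: π_1 · (1 − 1/7) + π_2 · 9/17 = π_1 ⇒ π_2 · 9/17 = π_1 · 1/7 ⇒ π_2/π_1 = (1/7)/(9/17) = 17/63. Together with π_1 + π_2 = 1:
  π_1 = (9/17)/(1/7 + 9/17) = (9/17)/(80/119) = 63/80,
  π_2 = (1/7)/(1/7 + 9/17) = (1/7)/(80/119) = 17/80.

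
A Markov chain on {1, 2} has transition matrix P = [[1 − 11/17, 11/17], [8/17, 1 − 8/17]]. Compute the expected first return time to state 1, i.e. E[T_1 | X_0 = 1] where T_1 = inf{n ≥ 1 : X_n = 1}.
E[T_1 | X_0 = 1] = 1/π_1 = 19/8

For an irreducible recurrent Markov chain with stationary distribution π, E[T_i | X_0 = i] = 1/π_i (Kac's formula). Here π_1 = (8/17)/(11/17 + 8/17) = (8/17)/(19/17) = 8/19, so E[T_1 | X_0 = 1] = 1/π_1 = (11/17 + 8/17)/(8/17) = (19/17)/(8/17) = 19/8.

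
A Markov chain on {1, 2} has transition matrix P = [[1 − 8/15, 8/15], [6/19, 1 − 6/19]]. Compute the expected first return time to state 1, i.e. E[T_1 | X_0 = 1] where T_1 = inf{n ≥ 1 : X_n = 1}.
E[T_1 | X_0 = 1] = 1/π_1 = 121/45

For an irreducible recurrent Markov chain with stationary distribution π, E[T_i | X_0 = i] = 1/π_i (Kac's formula). Here π_1 = (6/19)/(8/15 + 6/19) = (6/19)/(242/285) = 45/121, so E[T_1 | X_0 = 1] = 1/π_1 = (8/15 + 6/19)/(6/19) = (242/285)/(6/19) = 121/45.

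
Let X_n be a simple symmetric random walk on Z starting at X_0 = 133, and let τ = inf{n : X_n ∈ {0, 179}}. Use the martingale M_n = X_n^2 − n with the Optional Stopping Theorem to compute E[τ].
E[τ] = 6118

M_n = X_n^2 − n is a martingale (since E[X_{n+1}^2 | F_n] = X_n^2 + 1). By OST (τ has finite mean in a bounded region), E[M_τ] = E[M_0] = X_0^2 − 0 = 133^2 = 17689. Also E[M_τ] = E[X_τ^2] − E[τ]. The walk exits at 0 or 179, with P(hit 179 first) = 133/179, so E[X_τ^2] = 179^2 · 133/179 + 0 = 23807. Thus E[τ] = E[X_τ^2] − E[M_τ] = 23807 − 17689 = 6118 = 133(179 − 133) = 6118.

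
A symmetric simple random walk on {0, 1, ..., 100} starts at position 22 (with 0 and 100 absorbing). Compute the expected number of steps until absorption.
E[τ | X_0 = 22] = 1716

Let v_k = E[τ | X_0 = k]. Boundary: v_0 = v_100 = 0. Recurrence: v_k = 1 + (v_{k-1} + v_{k+1})/2 for 1 ≤ k ≤ 99. The particular solution to v_k − (v_{k-1} + v_{k+1})/2 = 1 is v_k = −k^2. Adding homogeneous solution A + B k and matching boundaries gives v_k = k (100 − k). Substituting k = 22: v_22 = 22 · 78 = 1716.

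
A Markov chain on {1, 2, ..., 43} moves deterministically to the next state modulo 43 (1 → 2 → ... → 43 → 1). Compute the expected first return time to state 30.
E[T_30 | X_0 = 30] = 43

The chain cycles deterministically, so starting at state 30 it returns in exactly 43 steps. Equivalently, the stationary distribution is uniform π_j = 1/43 for every state j, so by Kac's formula E[T_30] = 1/π_30 = 43.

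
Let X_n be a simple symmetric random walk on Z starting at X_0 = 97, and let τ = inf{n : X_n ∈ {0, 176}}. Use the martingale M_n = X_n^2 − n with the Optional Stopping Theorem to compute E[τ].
E[τ] = 7663

M_n = X_n^2 − n is a martingale (since E[X_{n+1}^2 | F_n] = X_n^2 + 1). By OST (τ has finite mean in a bounded region), E[M_τ] = E[M_0] = X_0^2 − 0 = 97^2 = 9409. Also E[M_τ] = E[X_τ^2] − E[τ]. The walk exits at 0 or 176, with P(hit 176 first) = 97/176, so E[X_τ^2] = 176^2 · 97/176 + 0 = 17072. Thus E[τ] = E[X_τ^2] − E[M_τ] = 17072 − 9409 = 7663 = 97(176 − 97) = 7663.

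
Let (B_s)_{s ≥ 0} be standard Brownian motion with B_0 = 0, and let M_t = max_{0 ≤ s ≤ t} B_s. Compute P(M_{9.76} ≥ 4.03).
P(M_{9.76} ≥ 4.03) = 2·P(B_{9.76} ≥ 4.03) = 2(1 − Φ(4.03/√9.76)) ≈ 0.1971

By the reflection principle for Brownian motion, P(M_t ≥ a) = 2 · P(B_t ≥ a) for a ≥ 0. Since B_t ~ N(0, t), P(B_t ≥ 4.03) = 1 − Φ(4.03/√t) = 1 − Φ(4.03/√9.76) = 1 − Φ(1.2900). So
  P(M_{9.76} ≥ 4.03) = 2(1 − Φ(1.2900)) ≈ 0.1971.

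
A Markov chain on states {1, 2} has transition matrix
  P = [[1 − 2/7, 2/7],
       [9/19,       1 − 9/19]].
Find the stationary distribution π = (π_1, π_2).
π_1 = 63/101, π_2 = 38/101

Solve πP = π with π_1 + π_2 = 1. From πP = π: π_1 · (1 − 2/7) + π_2 · 9/19 = π_1 ⇒ π_2 · 9/19 = π_1 · 2/7 ⇒ π_2/π_1 = (2/7)/(9/19) = 38/63. Together with π_1 + π_2 = 1:
  π_1 = (9/19)/(2/7 + 9/19) = (9/19)/(101/133) = 63/101,
  π_2 = (2/7)/(2/7 + 9/19) = (2/7)/(101/133) = 38/101.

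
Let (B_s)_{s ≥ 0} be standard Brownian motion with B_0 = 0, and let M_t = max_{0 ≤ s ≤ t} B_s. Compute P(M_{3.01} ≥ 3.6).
P(M_{3.01} ≥ 3.6) = 2·P(B_{3.01} ≥ 3.6) = 2(1 − Φ(3.6/√3.01)) ≈ 0.0380

By the reflection principle for Brownian motion, P(M_t ≥ a) = 2 · P(B_t ≥ a) for a ≥ 0. Since B_t ~ N(0, t), P(B_t ≥ 3.6) = 1 − Φ(3.6/√t) = 1 − Φ(3.6/√3.01) = 1 − Φ(2.0750). So
  P(M_{3.01} ≥ 3.6) = 2(1 − Φ(2.0750)) ≈ 0.0380.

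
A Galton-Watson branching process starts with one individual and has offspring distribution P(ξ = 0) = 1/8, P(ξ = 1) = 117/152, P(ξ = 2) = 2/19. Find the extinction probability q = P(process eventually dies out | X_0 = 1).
q = 1

Mean offspring μ = 0·1/8 + 1·117/152 + 2·2/19 = 149/152 ≤ 1. For μ ≤ 1 with offspring not concentrated at 1, the Galton-Watson process goes extinct almost surely, so q = 1.
(Algebraic check: The pgf is f(s) = 1/8 + 117/152·s + 2/19·s². The extinction probability q is the smallest fixed point of f in [0, 1]. Setting s = f(s):
  2/19·s² + (117/152 − 1)·s + 1/8 = 0
  2/19·s² − (1/8 + 2/19)·s + 1/8 = 0
which factors as (s − 1)·(2/19·s − 1/8) = 0, giving roots s = 1 and s = (1/8)/(2/19) = 19/16. Since 19/16 ≥ 1, the smallest root in [0, 1] is s = 1.)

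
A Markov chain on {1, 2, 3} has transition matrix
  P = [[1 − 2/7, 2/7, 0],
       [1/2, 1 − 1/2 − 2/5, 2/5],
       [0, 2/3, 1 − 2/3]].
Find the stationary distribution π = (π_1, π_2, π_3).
π = (35/67, 20/67, 12/67)

This is a birth-death chain on three states, which satisfies detailed balance: π_1 · P_{12} = π_2 · P_{21} and π_2 · P_{23} = π_3 · P_{32}.
From π_1 · 2/7 = π_2 · 1/2: π_2/π_1 = (2/7)/(1/2) = 4/7.
From π_2 · 2/5 = π_3 · 2/3: π_3/π_2 = (2/5)/(2/3) = 3/5.
Take π_1 proportional to 1; then unnormalized π = (1, 4/7, 12/35). Normalize by dividing by the sum 67/35:
  π = (35/67, 20/67, 12/67).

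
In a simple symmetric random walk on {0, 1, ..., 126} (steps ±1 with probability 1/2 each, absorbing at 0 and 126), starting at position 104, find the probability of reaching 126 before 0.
P(hit 126 before 0) = 104/126 = 52/63

Let u_k = P(hit 126 before 0 | start at k). Then u_0 = 0, u_126 = 1, and u_k = u_{k-1}/2 + u_{k+1}/2 for 1 ≤ k ≤ 125. This harmonic recurrence is solved by u_k = k/126, giving u_104 = 104/126 = 52/63.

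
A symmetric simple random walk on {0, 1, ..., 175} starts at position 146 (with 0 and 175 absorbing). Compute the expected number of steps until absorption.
E[τ | X_0 = 146] = 4234

Let v_k = E[τ | X_0 = k]. Boundary: v_0 = v_175 = 0. Recurrence: v_k = 1 + (v_{k-1} + v_{k+1})/2 for 1 ≤ k ≤ 174. The particular solution to v_k − (v_{k-1} + v_{k+1})/2 = 1 is v_k = −k^2. Adding homogeneous solution A + B k and matching boundaries gives v_k = k (175 − k). Substituting k = 146: v_146 = 146 · 29 = 4234.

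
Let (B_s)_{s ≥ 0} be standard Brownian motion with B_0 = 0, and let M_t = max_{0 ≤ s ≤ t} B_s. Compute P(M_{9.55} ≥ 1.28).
P(M_{9.55} ≥ 1.28) = 2·P(B_{9.55} ≥ 1.28) = 2(1 − Φ(1.28/√9.55)) ≈ 0.6787

By the reflection principle for Brownian motion, P(M_t ≥ a) = 2 · P(B_t ≥ a) for a ≥ 0. Since B_t ~ N(0, t), P(B_t ≥ 1.28) = 1 − Φ(1.28/√t) = 1 − Φ(1.28/√9.55) = 1 − Φ(0.4142). So
  P(M_{9.55} ≥ 1.28) = 2(1 − Φ(0.4142)) ≈ 0.6787.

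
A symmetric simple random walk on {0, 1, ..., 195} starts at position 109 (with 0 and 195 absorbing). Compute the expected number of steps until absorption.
E[τ | X_0 = 109] = 9374

Let v_k = E[τ | X_0 = k]. Boundary: v_0 = v_195 = 0. Recurrence: v_k = 1 + (v_{k-1} + v_{k+1})/2 for 1 ≤ k ≤ 194. The particular solution to v_k − (v_{k-1} + v_{k+1})/2 = 1 is v_k = −k^2. Adding homogeneous solution A + B k and matching boundaries gives v_k = k (195 − k). Substituting k = 109: v_109 = 109 · 86 = 9374.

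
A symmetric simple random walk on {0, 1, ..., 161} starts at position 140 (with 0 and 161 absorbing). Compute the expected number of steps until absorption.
E[τ | X_0 = 140] = 2940

Let v_k = E[τ | X_0 = k]. Boundary: v_0 = v_161 = 0. Recurrence: v_k = 1 + (v_{k-1} + v_{k+1})/2 for 1 ≤ k ≤ 160. The particular solution to v_k − (v_{k-1} + v_{k+1})/2 = 1 is v_k = −k^2. Adding homogeneous solution A + B k and matching boundaries gives v_k = k (161 − k). Substituting k = 140: v_140 = 140 · 21 = 2940.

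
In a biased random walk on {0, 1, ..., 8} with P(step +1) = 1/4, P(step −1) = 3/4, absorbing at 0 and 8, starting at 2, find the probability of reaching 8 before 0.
P(hit 8 before 0) = (1 − (3)^2) / (1 − (3)^8) = 1/820

Let u_k denote P(reach 8 before 0 | start at k). Boundary: u_0 = 0, u_8 = 1. Recurrence: u_k = 1/4·u_{k+1} + 3/4·u_{k-1} for 1 ≤ k ≤ 7. Try u_k = A + B·r^k with r = q/p = (3/4)/(1/4) = 3. Substitution satisfies the recurrence; boundary conditions give:
  u_k = (1 − r^k) / (1 − r^N) = (1 − (3)^2) / (1 − (3)^8) = 1/820.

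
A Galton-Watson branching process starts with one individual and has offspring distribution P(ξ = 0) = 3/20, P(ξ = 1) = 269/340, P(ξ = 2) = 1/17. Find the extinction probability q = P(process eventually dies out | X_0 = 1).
q = 1

Mean offspring μ = 0·3/20 + 1·269/340 + 2·1/17 = 309/340 ≤ 1. For μ ≤ 1 with offspring not concentrated at 1, the Galton-Watson process goes extinct almost surely, so q = 1.
(Algebraic check: The pgf is f(s) = 3/20 + 269/340·s + 1/17·s². The extinction probability q is the smallest fixed point of f in [0, 1]. Setting s = f(s):
  1/17·s² + (269/340 − 1)·s + 3/20 = 0
  1/17·s² − (3/20 + 1/17)·s + 3/20 = 0
which factors as (s − 1)·(1/17·s − 3/20) = 0, giving roots s = 1 and s = (3/20)/(1/17) = 51/20. Since 51/20 ≥ 1, the smallest root in [0, 1] is s = 1.)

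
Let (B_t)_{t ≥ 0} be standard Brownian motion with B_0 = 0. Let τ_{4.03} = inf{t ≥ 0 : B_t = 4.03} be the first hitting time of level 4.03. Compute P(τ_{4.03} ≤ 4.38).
P(τ_{4.03} ≤ 4.38) = 2(1 − Φ(4.03/√4.38)) = 2(1 − Φ(1.9256)) ≈ 0.0542

By the reflection principle for standard BM, P(τ_b ≤ t) = 2 · P(B_t ≥ b). Since B_t ~ N(0, t), P(B_t ≥ 4.03) = 1 − Φ(4.03/√t) = 1 − Φ(4.03/√4.38) = 1 − Φ(1.9256) ≈ 0.02708. Doubling: P(τ_{4.03} ≤ 4.38) ≈ 2 · 0.02708 = 0.05416 ≈ 0.0542.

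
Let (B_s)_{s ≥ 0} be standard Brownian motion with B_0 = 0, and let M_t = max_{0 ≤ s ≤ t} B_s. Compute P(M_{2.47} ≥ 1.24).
P(M_{2.47} ≥ 1.24) = 2·P(B_{2.47} ≥ 1.24) = 2(1 − Φ(1.24/√2.47)) ≈ 0.4301

By the reflection principle for Brownian motion, P(M_t ≥ a) = 2 · P(B_t ≥ a) for a ≥ 0. Since B_t ~ N(0, t), P(B_t ≥ 1.24) = 1 − Φ(1.24/√t) = 1 − Φ(1.24/√2.47) = 1 − Φ(0.7890). So
  P(M_{2.47} ≥ 1.24) = 2(1 − Φ(0.7890)) ≈ 0.4301.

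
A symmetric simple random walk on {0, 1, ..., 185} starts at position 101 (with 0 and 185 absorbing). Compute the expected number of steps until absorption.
E[τ | X_0 = 101] = 8484

Let v_k = E[τ | X_0 = k]. Boundary: v_0 = v_185 = 0. Recurrence: v_k = 1 + (v_{k-1} + v_{k+1})/2 for 1 ≤ k ≤ 184. The particular solution to v_k − (v_{k-1} + v_{k+1})/2 = 1 is v_k = −k^2. Adding homogeneous solution A + B k and matching boundaries gives v_k = k (185 − k). Substituting k = 101: v_101 = 101 · 84 = 8484.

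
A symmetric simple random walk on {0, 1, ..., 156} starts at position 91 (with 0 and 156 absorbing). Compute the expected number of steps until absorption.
E[τ | X_0 = 91] = 5915

Let v_k = E[τ | X_0 = k]. Boundary: v_0 = v_156 = 0. Recurrence: v_k = 1 + (v_{k-1} + v_{k+1})/2 for 1 ≤ k ≤ 155. The particular solution to v_k − (v_{k-1} + v_{k+1})/2 = 1 is v_k = −k^2. Adding homogeneous solution A + B k and matching boundaries gives v_k = k (156 − k). Substituting k = 91: v_91 = 91 · 65 = 5915.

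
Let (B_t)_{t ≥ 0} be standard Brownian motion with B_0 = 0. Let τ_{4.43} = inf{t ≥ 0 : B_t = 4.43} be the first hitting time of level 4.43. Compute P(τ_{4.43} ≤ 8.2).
P(τ_{4.43} ≤ 8.2) = 2(1 − Φ(4.43/√8.2)) = 2(1 − Φ(1.5470)) ≈ 0.1219

By the reflection principle for standard BM, P(τ_b ≤ t) = 2 · P(B_t ≥ b). Since B_t ~ N(0, t), P(B_t ≥ 4.43) = 1 − Φ(4.43/√t) = 1 − Φ(4.43/√8.2) = 1 − Φ(1.5470) ≈ 0.06093. Doubling: P(τ_{4.43} ≤ 8.2) ≈ 2 · 0.06093 = 0.12186 ≈ 0.1219.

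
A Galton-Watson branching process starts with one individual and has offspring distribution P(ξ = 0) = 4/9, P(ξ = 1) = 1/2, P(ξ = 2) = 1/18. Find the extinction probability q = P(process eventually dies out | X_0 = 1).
q = 1

Mean offspring μ = 0·4/9 + 1·1/2 + 2·1/18 = 11/18 ≤ 1. For μ ≤ 1 with offspring not concentrated at 1, the Galton-Watson process goes extinct almost surely, so q = 1.
(Algebraic check: The pgf is f(s) = 4/9 + 1/2·s + 1/18·s². The extinction probability q is the smallest fixed point of f in [0, 1]. Setting s = f(s):
  1/18·s² + (1/2 − 1)·s + 4/9 = 0
  1/18·s² − (4/9 + 1/18)·s + 4/9 = 0
which factors as (s − 1)·(1/18·s − 4/9) = 0, giving roots s = 1 and s = (4/9)/(1/18) = 8. Since 8 ≥ 1, the smallest root in [0, 1] is s = 1.)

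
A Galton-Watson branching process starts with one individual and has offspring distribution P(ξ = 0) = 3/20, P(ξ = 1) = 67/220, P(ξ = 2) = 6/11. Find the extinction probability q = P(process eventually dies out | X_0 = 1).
q = 11/40

The pgf is f(s) = 3/20 + 67/220·s + 6/11·s². The extinction probability q is the smallest fixed point of f in [0, 1]. Setting s = f(s):
  6/11·s² + (67/220 − 1)·s + 3/20 = 0
  6/11·s² − (3/20 + 6/11)·s + 3/20 = 0
which factors as (s − 1)·(6/11·s − 3/20) = 0, giving roots s = 1 and s = (3/20)/(6/11) = 11/40.
Mean offspring μ = 67/220 + 2·6/11 = 307/220 > 1 (supercritical), so q < 1. The extinction probability is the smaller root: q = (3/20)/(6/11) = 11/40.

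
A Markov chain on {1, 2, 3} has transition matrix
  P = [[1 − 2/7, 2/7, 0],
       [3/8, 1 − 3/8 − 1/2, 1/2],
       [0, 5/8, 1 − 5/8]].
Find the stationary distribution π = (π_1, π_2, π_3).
π = (35/83, 80/249, 64/249)

This is a birth-death chain on three states, which satisfies detailed balance: π_1 · P_{12} = π_2 · P_{21} and π_2 · P_{23} = π_3 · P_{32}.
From π_1 · 2/7 = π_2 · 3/8: π_2/π_1 = (2/7)/(3/8) = 16/21.
From π_2 · 1/2 = π_3 · 5/8: π_3/π_2 = (1/2)/(5/8) = 4/5.
Take π_1 proportional to 1; then unnormalized π = (1, 16/21, 64/105). Normalize by dividing by the sum 83/35:
  π = (35/83, 80/249, 64/249).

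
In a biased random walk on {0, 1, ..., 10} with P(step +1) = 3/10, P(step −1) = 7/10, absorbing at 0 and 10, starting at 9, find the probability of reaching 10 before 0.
P(hit 10 before 0) = (1 − (7/3)^9) / (1 − (7/3)^10) = 30250443/70604050

Let u_k denote P(reach 10 before 0 | start at k). Boundary: u_0 = 0, u_10 = 1. Recurrence: u_k = 3/10·u_{k+1} + 7/10·u_{k-1} for 1 ≤ k ≤ 9. Try u_k = A + B·r^k with r = q/p = (7/10)/(3/10) = 7/3. Substitution satisfies the recurrence; boundary conditions give:
  u_k = (1 − r^k) / (1 − r^N) = (1 − (7/3)^9) / (1 − (7/3)^10) = 30250443/70604050.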